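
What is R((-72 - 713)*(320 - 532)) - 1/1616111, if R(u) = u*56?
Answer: 15061378786719/1616111 ≈ 9.3195e+6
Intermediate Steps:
R(u) = 56*u
R((-72 - 713)*(320 - 532)) - 1/1616111 = 56*((-72 - 713)*(320 - 532)) - 1/1616111 = 56*(-785*(-212)) - 1*1/1616111 = 56*166420 - 1/1616111 = 9319520 - 1/1616111 = 15061378786719/1616111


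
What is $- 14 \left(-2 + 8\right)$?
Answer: $-84$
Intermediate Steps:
$- 14 \left(-2 + 8\right) = \left(-14\right) 6 = -84$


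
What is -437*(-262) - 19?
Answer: 114475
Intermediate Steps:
-437*(-262) - 19 = 114494 - 19 = 114475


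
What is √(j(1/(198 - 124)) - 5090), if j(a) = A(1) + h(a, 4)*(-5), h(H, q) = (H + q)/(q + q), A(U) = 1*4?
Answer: I*√111458689/148 ≈ 71.334*I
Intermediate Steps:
A(U) = 4
h(H, q) = (H + q)/(2*q) (h(H, q) = (H + q)/((2*q)) = (H + q)*(1/(2*q)) = (H + q)/(2*q))
j(a) = 3/2 - 5*a/8 (j(a) = 4 + ((½)*(a + 4)/4)*(-5) = 4 + ((½)*(¼)*(4 + a))*(-5) = 4 + (½ + a/8)*(-5) = 4 + (-5/2 - 5*a/8) = 3/2 - 5*a/8)
√(j(1/(198 - 124)) - 5090) = √((3/2 - 5/(8*(198 - 124))) - 5090) = √((3/2 - 5/8/74) - 5090) = √((3/2 - 5/8*1/74) - 5090) = √((3/2 - 5/592) - 5090) = √(883/592 - 5090) = √(-3012397/592) = I*√111458689/148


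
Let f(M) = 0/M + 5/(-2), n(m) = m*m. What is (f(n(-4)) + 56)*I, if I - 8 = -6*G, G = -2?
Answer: 1070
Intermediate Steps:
n(m) = m**2
f(M) = -5/2 (f(M) = 0 + 5*(-1/2) = 0 - 5/2 = -5/2)
I = 20 (I = 8 - 6*(-2) = 8 + 12 = 20)
(f(n(-4)) + 56)*I = (-5/2 + 56)*20 = (107/2)*20 = 1070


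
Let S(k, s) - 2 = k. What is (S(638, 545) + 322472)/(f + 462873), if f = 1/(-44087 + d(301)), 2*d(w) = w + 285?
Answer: 14150366928/20271060161 ≈ 0.69806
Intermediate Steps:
S(k, s) = 2 + k
d(w) = 285/2 + w/2 (d(w) = (w + 285)/2 = (285 + w)/2 = 285/2 + w/2)
f = -1/43794 (f = 1/(-44087 + (285/2 + (½)*301)) = 1/(-44087 + (285/2 + 301/2)) = 1/(-44087 + 293) = 1/(-43794) = -1/43794 ≈ -2.2834e-5)
(S(638, 545) + 322472)/(f + 462873) = ((2 + 638) + 322472)/(-1/43794 + 462873) = (640 + 322472)/(20271060161/43794) = 323112*(43794/20271060161) = 14150366928/20271060161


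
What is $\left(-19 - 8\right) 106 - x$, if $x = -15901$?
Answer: $13039$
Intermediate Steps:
$\left(-19 - 8\right) 106 - x = \left(-19 - 8\right) 106 - -15901 = \left(-27\right) 106 + 15901 = -2862 + 15901 = 13039$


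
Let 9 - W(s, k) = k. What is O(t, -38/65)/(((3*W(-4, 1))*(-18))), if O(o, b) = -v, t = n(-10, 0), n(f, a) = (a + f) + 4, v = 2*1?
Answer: 1/216 ≈ 0.0046296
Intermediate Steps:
v = 2
W(s, k) = 9 - k
n(f, a) = 4 + a + f
t = -6 (t = 4 + 0 - 10 = -6)
O(o, b) = -2 (O(o, b) = -1*2 = -2)
O(t, -38/65)/(((3*W(-4, 1))*(-18))) = -2*(-1/(54*(9 - 1*1))) = -2*(-1/(54*(9 - 1))) = -2/((3*8)*(-18)) = -2/(24*(-18)) = -2/(-432) = -2*(-1/432) = 1/216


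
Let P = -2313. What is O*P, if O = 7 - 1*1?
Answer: -13878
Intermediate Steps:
O = 6 (O = 7 - 1 = 6)
O*P = 6*(-2313) = -13878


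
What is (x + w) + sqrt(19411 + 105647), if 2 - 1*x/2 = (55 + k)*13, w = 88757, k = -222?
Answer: 93103 + sqrt(125058) ≈ 93457.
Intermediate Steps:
x = 4346 (x = 4 - 2*(55 - 222)*13 = 4 - (-334)*13 = 4 - 2*(-2171) = 4 + 4342 = 4346)
(x + w) + sqrt(19411 + 105647) = (4346 + 88757) + sqrt(19411 + 105647) = 93103 + sqrt(125058)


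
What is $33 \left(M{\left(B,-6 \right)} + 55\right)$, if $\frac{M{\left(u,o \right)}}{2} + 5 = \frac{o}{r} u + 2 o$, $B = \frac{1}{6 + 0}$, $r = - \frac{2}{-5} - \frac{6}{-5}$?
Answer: $\frac{2607}{4} \approx 651.75$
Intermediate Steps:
$r = \frac{8}{5}$ ($r = \left(-2\right) \left(- \frac{1}{5}\right) - - \frac{6}{5} = \frac{2}{5} + \frac{6}{5} = \frac{8}{5} \approx 1.6$)
$B = \frac{1}{6} \approx 0.16667$
$M{\left(u,o \right)} = -10 + 4 o + \frac{5 o u}{4}$ ($M{\left(u,o \right)} = -10 + 2 \left(\frac{o}{\frac{8}{5}} u + 2 o\right) = -10 + 2 \left(o \frac{5}{8} u + 2 o\right) = -10 + 2 \left(\frac{5 o}{8} u + 2 o\right) = -10 + 2 \left(\frac{5 o u}{8} + 2 o\right) = -10 + 2 \left(2 o + \frac{5 o u}{8}\right) = -10 + \left(4 o + \frac{5 o u}{4}\right) = -10 + 4 o + \frac{5 o u}{4}$)
$33 \left(M{\left(B,-6 \right)} + 55\right) = 33 \left(\left(-10 + 4 \left(-6\right) + \frac{5}{4} \left(-6\right) \frac{1}{6}\right) + 55\right) = 33 \left(\left(-10 - 24 - \frac{5}{4}\right) + 55\right) = 33 \left(- \frac{141}{4} + 55\right) = 33 \cdot \frac{79}{4} = \frac{2607}{4}$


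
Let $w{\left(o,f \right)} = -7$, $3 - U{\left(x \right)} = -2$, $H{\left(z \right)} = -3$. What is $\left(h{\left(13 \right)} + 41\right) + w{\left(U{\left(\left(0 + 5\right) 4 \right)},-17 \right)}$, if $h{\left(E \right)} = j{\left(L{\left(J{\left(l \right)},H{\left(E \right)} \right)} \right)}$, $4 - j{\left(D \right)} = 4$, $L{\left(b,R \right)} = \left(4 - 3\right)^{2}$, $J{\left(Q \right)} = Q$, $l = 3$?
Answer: $34$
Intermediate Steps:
$L{\left(b,R \right)} = 1$ ($L{\left(b,R \right)} = 1^{2} = 1$)
$j{\left(D \right)} = 0$ ($j{\left(D \right)} = 4 - 4 = 0$)
$U{\left(x \right)} = 5$ ($U{\left(x \right)} = 3 - -2 = 3 + 2 = 5$)
$h{\left(E \right)} = 0$
$\left(h{\left(13 \right)} + 41\right) + w{\left(U{\left(\left(0 + 5\right) 4 \right)},-17 \right)} = \left(0 + 41\right) - 7 = 41 - 7 = 34$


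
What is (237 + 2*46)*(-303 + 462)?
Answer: 52311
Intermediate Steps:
(237 + 2*46)*(-303 + 462) = (237 + 92)*159 = 329*159 = 52311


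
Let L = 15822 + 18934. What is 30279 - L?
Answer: -4477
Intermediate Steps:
L = 34756
30279 - L = 30279 - 1*34756 = 30279 - 34756 = -4477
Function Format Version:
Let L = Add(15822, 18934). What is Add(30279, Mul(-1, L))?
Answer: -4477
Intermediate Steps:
L = 34756
Add(30279, Mul(-1, L)) = Add(30279, Mul(-1, 34756)) = Add(30279, -34756) = -4477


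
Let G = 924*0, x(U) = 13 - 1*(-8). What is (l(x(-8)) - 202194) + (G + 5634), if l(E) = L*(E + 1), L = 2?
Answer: -196516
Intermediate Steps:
x(U) = 21 (x(U) = 13 + 8 = 21)
G = 0
l(E) = 2 + 2*E (l(E) = 2*(E + 1) = 2*(1 + E) = 2 + 2*E)
(l(x(-8)) - 202194) + (G + 5634) = ((2 + 2*21) - 202194) + (0 + 5634) = ((2 + 42) - 202194) + 5634 = (44 - 202194) + 5634 = -202150 + 5634 = -196516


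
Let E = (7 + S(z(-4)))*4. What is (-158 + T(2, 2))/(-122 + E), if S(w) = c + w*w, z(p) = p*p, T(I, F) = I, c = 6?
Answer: -26/159 ≈ -0.16352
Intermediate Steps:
z(p) = p²
S(w) = 6 + w² (S(w) = 6 + w*w = 6 + w²)
E = 1076 (E = (7 + (6 + ((-4)²)²))*4 = (7 + (6 + 16²))*4 = (7 + (6 + 256))*4 = (7 + 262)*4 = 269*4 = 1076)
(-158 + T(2, 2))/(-122 + E) = (-158 + 2)/(-122 + 1076) = -156/954 = (1/954)*(-156) = -26/159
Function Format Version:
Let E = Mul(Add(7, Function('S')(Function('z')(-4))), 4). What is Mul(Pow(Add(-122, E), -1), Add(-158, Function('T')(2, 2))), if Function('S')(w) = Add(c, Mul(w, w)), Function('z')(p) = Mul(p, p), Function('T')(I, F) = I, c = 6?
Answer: Rational(-26, 159) ≈ -0.16352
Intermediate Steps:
Function('z')(p) = Pow(p, 2)
Function('S')(w) = Add(6, Pow(w, 2)) (Function('S')(w) = Add(6, Mul(w, w)) = Add(6, Pow(w, 2)))
E = 1076 (E = Mul(Add(7, Add(6, Pow(Pow(-4, 2), 2))), 4) = Mul(Add(7, Add(6, Pow(16, 2))), 4) = Mul(Add(7, Add(6, 256)), 4) = Mul(Add(7, 262), 4) = Mul(269, 4) = 1076)
Mul(Pow(Add(-122, E), -1), Add(-158, Function('T')(2, 2))) = Mul(Pow(Add(-122, 1076), -1), Add(-158, 2)) = Mul(Pow(954, -1), -156) = Mul(Rational(1, 954), -156) = Rational(-26, 159)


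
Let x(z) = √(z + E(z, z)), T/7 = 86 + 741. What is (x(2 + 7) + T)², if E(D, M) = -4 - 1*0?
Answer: (5789 + √5)² ≈ 3.3538e+7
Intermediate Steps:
E(D, M) = -4 (E(D, M) = -4 + 0 = -4)
T = 5789 (T = 7*(86 + 741) = 7*827 = 5789)
x(z) = √(-4 + z) (x(z) = √(z - 4) = √(-4 + z))
(x(2 + 7) + T)² = (√(-4 + (2 + 7)) + 5789)² = (√(-4 + 9) + 5789)² = (√5 + 5789)² = (5789 + √5)²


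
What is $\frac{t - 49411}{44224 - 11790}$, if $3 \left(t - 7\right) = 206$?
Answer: $- \frac{74003}{48651} \approx -1.5211$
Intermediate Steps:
$t = \frac{227}{3}$ ($t = 7 + \frac{1}{3} \cdot 206 = 7 + \frac{206}{3} = \frac{227}{3} \approx 75.667$)
$\frac{t - 49411}{44224 - 11790} = \frac{\frac{227}{3} - 49411}{44224 - 11790} = - \frac{148006}{3 \cdot 32434} = \left(- \frac{148006}{3}\right) \frac{1}{32434} = - \frac{74003}{48651}$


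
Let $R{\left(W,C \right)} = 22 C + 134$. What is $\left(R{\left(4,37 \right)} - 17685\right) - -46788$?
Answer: $30051$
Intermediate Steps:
$R{\left(W,C \right)} = 134 + 22 C$
$\left(R{\left(4,37 \right)} - 17685\right) - -46788 = \left(\left(134 + 22 \cdot 37\right) - 17685\right) - -46788 = \left(\left(134 + 814\right) - 17685\right) + 46788 = \left(948 - 17685\right) + 46788 = -16737 + 46788 = 30051$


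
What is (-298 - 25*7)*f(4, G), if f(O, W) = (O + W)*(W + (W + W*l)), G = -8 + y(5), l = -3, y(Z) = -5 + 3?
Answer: 28380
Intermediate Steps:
y(Z) = -2
G = -10 (G = -8 - 2 = -10)
f(O, W) = -W*(O + W) (f(O, W) = (O + W)*(W + (W + W*(-3))) = (O + W)*(W + (W - 3*W)) = (O + W)*(W - 2*W) = (O + W)*(-W) = -W*(O + W))
(-298 - 25*7)*f(4, G) = (-298 - 25*7)*(-10*(-1*4 - 1*(-10))) = (-298 - 175)*(-10*(-4 + 10)) = -(-4730)*6 = -473*(-60) = 28380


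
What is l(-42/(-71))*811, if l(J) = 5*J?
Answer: 170310/71 ≈ 2398.7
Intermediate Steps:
l(-42/(-71))*811 = (5*(-42/(-71)))*811 = (5*(-42*(-1/71)))*811 = (5*(42/71))*811 = (210/71)*811 = 170310/71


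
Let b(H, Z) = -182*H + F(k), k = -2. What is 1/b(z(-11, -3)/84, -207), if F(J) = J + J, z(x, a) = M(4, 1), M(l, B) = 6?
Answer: -1/17 ≈ -0.058824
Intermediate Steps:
z(x, a) = 6
F(J) = 2*J
b(H, Z) = -4 - 182*H (b(H, Z) = -182*H + 2*(-2) = -182*H - 4 = -4 - 182*H)
1/b(z(-11, -3)/84, -207) = 1/(-4 - 1092/84) = 1/(-4 - 182*1/14) = 1/(-4 - 13) = 1/(-17) = -1/17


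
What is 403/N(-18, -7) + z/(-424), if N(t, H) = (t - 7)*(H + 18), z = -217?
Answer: -111197/116600 ≈ -0.95366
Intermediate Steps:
N(t, H) = (-7 + t)*(18 + H)
403/N(-18, -7) + z/(-424) = 403/(-126 - 7*(-7) + 18*(-18) - 7*(-18)) - 217/(-424) = 403/(-126 + 49 - 324 + 126) - 217*(-1/424) = 403/(-275) + 217/424 = 403*(-1/275) + 217/424 = -403/275 + 217/424 = -111197/116600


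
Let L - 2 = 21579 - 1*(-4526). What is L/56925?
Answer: 26107/56925 ≈ 0.45862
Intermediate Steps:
L = 26107 (L = 2 + (21579 - 1*(-4526)) = 2 + (21579 + 4526) = 2 + 26105 = 26107)
L/56925 = 26107/56925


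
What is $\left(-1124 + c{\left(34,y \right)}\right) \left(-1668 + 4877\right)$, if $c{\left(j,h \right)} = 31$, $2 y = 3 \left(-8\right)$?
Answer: $-3507437$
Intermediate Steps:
$y = -12$ ($y = \frac{3 \left(-8\right)}{2} = \frac{1}{2} \left(-24\right) = -12$)
$\left(-1124 + c{\left(34,y \right)}\right) \left(-1668 + 4877\right) = \left(-1124 + 31\right) \left(-1668 + 4877\right) = \left(-1093\right) 3209 = -3507437$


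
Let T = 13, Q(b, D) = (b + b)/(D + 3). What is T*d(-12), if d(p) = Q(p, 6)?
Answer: -104/3 ≈ -34.667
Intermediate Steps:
Q(b, D) = 2*b/(3 + D) (Q(b, D) = (2*b)/(3 + D) = 2*b/(3 + D))
d(p) = 2*p/9 (d(p) = 2*p/(3 + 6) = 2*p/9)
T*d(-12) = 13*((2/9)*(-12)) = 13*(-8/3) = -104/3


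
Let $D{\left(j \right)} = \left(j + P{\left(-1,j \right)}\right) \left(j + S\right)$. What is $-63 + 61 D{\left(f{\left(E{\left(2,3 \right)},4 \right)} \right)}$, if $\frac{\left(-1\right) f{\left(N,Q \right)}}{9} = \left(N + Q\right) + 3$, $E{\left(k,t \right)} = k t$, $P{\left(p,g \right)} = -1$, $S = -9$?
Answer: $906885$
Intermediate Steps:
$f{\left(N,Q \right)} = -27 - 9 N - 9 Q$ ($f{\left(N,Q \right)} = - 9 \left(\left(N + Q\right) + 3\right) = - 9 \left(3 + N + Q\right) = -27 - 9 N - 9 Q$)
$D{\left(j \right)} = \left(-1 + j\right) \left(-9 + j\right)$ ($D{\left(j \right)} = \left(j - 1\right) \left(j - 9\right) = \left(-1 + j\right) \left(-9 + j\right)$)
$-63 + 61 D{\left(f{\left(E{\left(2,3 \right)},4 \right)} \right)} = -63 + 61 \left(9 + \left(-27 - 9 \cdot 2 \cdot 3 - 36\right)^{2} - 10 \left(-27 - 9 \cdot 2 \cdot 3 - 36\right)\right) = -63 + 61 \left(9 + \left(-27 - 54 - 36\right)^{2} - 10 \left(-27 - 54 - 36\right)\right) = -63 + 61 \left(9 + \left(-117\right)^{2} - -1170\right) = -63 + 61 \left(9 + 13689 + 1170\right) = -63 + 61 \cdot 14868 = -63 + 906948 = 906885$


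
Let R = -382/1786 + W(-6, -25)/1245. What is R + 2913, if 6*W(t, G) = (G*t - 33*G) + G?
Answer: 1943119981/667071 ≈ 2912.9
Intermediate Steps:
W(t, G) = -16*G/3 + G*t/6 (W(t, G) = ((G*t - 33*G) + G)/6 = ((-33*G + G*t) + G)/6 = (-32*G + G*t)/6 = -16*G/3 + G*t/6)
R = -57842/667071 (R = -382/1786 + ((⅙)*(-25)*(-32 - 6))/1245 = -382*1/1786 + ((⅙)*(-25)*(-38))*(1/1245) = -191/893 + (475/3)*(1/1245) = -191/893 + 95/747 = -57842/667071 ≈ -0.086710)
R + 2913 = -57842/667071 + 2913 = 1943119981/667071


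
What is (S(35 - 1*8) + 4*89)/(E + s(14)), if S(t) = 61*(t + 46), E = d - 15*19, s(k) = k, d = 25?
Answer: -1603/82 ≈ -19.549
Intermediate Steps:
E = -260 (E = 25 - 15*19 = 25 - 285 = -260)
S(t) = 2806 + 61*t (S(t) = 61*(46 + t) = 2806 + 61*t)
(S(35 - 1*8) + 4*89)/(E + s(14)) = ((2806 + 61*(35 - 1*8)) + 4*89)/(-260 + 14) = ((2806 + 61*(35 - 8)) + 356)/(-246) = ((2806 + 61*27) + 356)*(-1/246) = ((2806 + 1647) + 356)*(-1/246) = (4453 + 356)*(-1/246) = 4809*(-1/246) = -1603/82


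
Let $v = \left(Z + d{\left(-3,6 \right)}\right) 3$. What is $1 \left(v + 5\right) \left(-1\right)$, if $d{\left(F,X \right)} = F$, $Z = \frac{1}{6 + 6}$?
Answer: $\frac{15}{4} \approx 3.75$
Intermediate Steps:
$Z = \frac{1}{12} \approx 0.083333$
$v = - \frac{35}{4}$ ($v = \left(\frac{1}{12} - 3\right) 3 = \left(- \frac{35}{12}\right) 3 = - \frac{35}{4} \approx -8.75$)
$1 \left(v + 5\right) \left(-1\right) = 1 \left(- \frac{35}{4} + 5\right) \left(-1\right) = 1 \left(- \frac{15}{4}\right) \left(-1\right) = \left(- \frac{15}{4}\right) \left(-1\right) = \frac{15}{4}$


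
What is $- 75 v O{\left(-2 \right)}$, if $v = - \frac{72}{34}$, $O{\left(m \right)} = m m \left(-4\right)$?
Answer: $- \frac{43200}{17} \approx -2541.2$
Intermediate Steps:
$O{\left(m \right)} = - 4 m^{2}$ ($O{\left(m \right)} = m \left(- 4 m\right) = - 4 m^{2}$)
$v = - \frac{36}{17}$ ($v = \left(-72\right) \frac{1}{34} = - \frac{36}{17} \approx -2.1176$)
$- 75 v O{\left(-2 \right)} = \left(-75\right) \left(- \frac{36}{17}\right) \left(- 4 \left(-2\right)^{2}\right) = \frac{2700 \left(\left(-4\right) 4\right)}{17} = \frac{2700}{17} \left(-16\right) = - \frac{43200}{17}$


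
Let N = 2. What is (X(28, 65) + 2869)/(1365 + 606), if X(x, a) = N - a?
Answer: 2806/1971 ≈ 1.4236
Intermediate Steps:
X(x, a) = 2 - a
(X(28, 65) + 2869)/(1365 + 606) = ((2 - 1*65) + 2869)/(1365 + 606) = ((2 - 65) + 2869)/1971 = (-63 + 2869)*(1/1971) = 2806*(1/1971) = 2806/1971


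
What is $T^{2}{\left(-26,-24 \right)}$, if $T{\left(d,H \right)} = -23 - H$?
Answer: $1$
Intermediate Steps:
$T^{2}{\left(-26,-24 \right)} = \left(-23 - -24\right)^{2} = \left(-23 + 24\right)^{2} = 1^{2} = 1$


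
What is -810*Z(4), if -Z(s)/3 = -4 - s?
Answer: -19440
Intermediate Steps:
Z(s) = 12 + 3*s (Z(s) = -3*(-4 - s) = 12 + 3*s)
-810*Z(4) = -810*(12 + 3*4) = -810*(12 + 12) = -810*24 = -19440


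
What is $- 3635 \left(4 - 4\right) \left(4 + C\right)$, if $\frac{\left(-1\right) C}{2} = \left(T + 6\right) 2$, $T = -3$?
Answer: $0$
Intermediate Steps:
$C = -12$ ($C = - 2 \left(-3 + 6\right) 2 = - 2 \cdot 3 \cdot 2 = \left(-2\right) 6 = -12$)
$- 3635 \left(4 - 4\right) \left(4 + C\right) = - 3635 \left(4 - 4\right) \left(4 - 12\right) = - 3635 \cdot 0 \left(-8\right) = \left(-3635\right) 0 = 0$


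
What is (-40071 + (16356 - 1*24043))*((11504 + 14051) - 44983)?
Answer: 927842424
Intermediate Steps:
(-40071 + (16356 - 1*24043))*((11504 + 14051) - 44983) = (-40071 + (16356 - 24043))*(25555 - 44983) = (-40071 - 7687)*(-19428) = -47758*(-19428) = 927842424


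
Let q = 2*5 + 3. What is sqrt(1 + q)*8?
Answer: 8*sqrt(14) ≈ 29.933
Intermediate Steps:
q = 13 (q = 10 + 3 = 13)
sqrt(1 + q)*8 = sqrt(1 + 13)*8 = sqrt(14)*8 = 8*sqrt(14)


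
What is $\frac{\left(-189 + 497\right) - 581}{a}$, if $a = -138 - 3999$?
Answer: $\frac{13}{197} \approx 0.06599$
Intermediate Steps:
$a = -4137$ ($a = -138 - 3999 = -4137$)
$\frac{\left(-189 + 497\right) - 581}{a} = \frac{\left(-189 + 497\right) - 581}{-4137} = \left(308 - 581\right) \left(- \frac{1}{4137}\right) = \left(-273\right) \left(- \frac{1}{4137}\right) = \frac{13}{197}$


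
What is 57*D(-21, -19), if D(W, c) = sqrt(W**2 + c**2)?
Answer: 57*sqrt(802) ≈ 1614.2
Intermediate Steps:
57*D(-21, -19) = 57*sqrt((-21)**2 + (-19)**2) = 57*sqrt(441 + 361) = 57*sqrt(802)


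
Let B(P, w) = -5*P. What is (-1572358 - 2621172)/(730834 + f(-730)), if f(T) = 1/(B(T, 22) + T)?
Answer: -12245107600/2134035281 ≈ -5.7380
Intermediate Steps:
f(T) = -1/(4*T) (f(T) = 1/(-5*T + T) = 1/(-4*T) = -1/(4*T))
(-1572358 - 2621172)/(730834 + f(-730)) = (-1572358 - 2621172)/(730834 - ¼/(-730)) = -4193530/(730834 - ¼*(-1/730)) = -4193530/(730834 + 1/2920) = -4193530/2134035281/2920 = -4193530*2920/2134035281 = -12245107600/2134035281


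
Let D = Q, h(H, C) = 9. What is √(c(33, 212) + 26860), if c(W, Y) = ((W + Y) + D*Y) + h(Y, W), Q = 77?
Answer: √43438 ≈ 208.42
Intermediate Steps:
D = 77
c(W, Y) = 9 + W + 78*Y (c(W, Y) = ((W + Y) + 77*Y) + 9 = (W + 78*Y) + 9 = 9 + W + 78*Y)
√(c(33, 212) + 26860) = √((9 + 33 + 78*212) + 26860) = √((9 + 33 + 16536) + 26860) = √(16578 + 26860) = √43438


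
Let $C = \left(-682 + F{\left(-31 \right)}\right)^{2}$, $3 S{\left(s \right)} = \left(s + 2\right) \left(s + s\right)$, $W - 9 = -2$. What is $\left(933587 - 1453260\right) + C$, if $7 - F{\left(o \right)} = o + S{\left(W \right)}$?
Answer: $-49077$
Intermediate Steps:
$W = 7$ ($W = 9 - 2 = 7$)
$S{\left(s \right)} = \frac{2 s \left(2 + s\right)}{3}$ ($S{\left(s \right)} = \frac{\left(s + 2\right) \left(s + s\right)}{3} = \frac{\left(2 + s\right) 2 s}{3} = \frac{2 s \left(2 + s\right)}{3}$)
$F{\left(o \right)} = -35 - o$ ($F{\left(o \right)} = 7 - \left(o + \frac{2}{3} \cdot 7 \left(2 + 7\right)\right) = 7 - \left(o + \frac{2}{3} \cdot 7 \cdot 9\right) = 7 - \left(o + 42\right) = 7 - \left(42 + o\right) = -35 - o$)
$C = 470596$ ($C = \left(-682 - 4\right)^{2} = \left(-686\right)^{2} = 470596$)
$\left(933587 - 1453260\right) + C = \left(933587 - 1453260\right) + 470596 = -519673 + 470596 = -49077$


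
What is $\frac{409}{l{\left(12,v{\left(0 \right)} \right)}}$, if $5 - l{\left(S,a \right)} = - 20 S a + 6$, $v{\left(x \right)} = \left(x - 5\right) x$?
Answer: $-409$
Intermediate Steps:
$v{\left(x \right)} = x \left(-5 + x\right)$ ($v{\left(x \right)} = \left(-5 + x\right) x = x \left(-5 + x\right)$)
$l{\left(S,a \right)} = -1 + 20 S a$ ($l{\left(S,a \right)} = 5 - \left(- 20 S a + 6\right) = 5 - \left(6 - 20 S a\right) = 5 + \left(-6 + 20 S a\right) = -1 + 20 S a$)
$\frac{409}{l{\left(12,v{\left(0 \right)} \right)}} = \frac{409}{-1 + 20 \cdot 12 \cdot 0 \left(-5 + 0\right)} = \frac{409}{-1 + 20 \cdot 12 \cdot 0 \left(-5\right)} = \frac{409}{-1 + 20 \cdot 12 \cdot 0} = \frac{409}{-1 + 0} = \frac{409}{-1} = 409 \left(-1\right) = -409$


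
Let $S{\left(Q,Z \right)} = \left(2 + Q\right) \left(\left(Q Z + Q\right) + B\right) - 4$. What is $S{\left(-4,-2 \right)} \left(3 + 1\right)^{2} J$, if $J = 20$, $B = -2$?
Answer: $-2560$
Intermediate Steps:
$S{\left(Q,Z \right)} = -4 + \left(2 + Q\right) \left(-2 + Q + Q Z\right)$ ($S{\left(Q,Z \right)} = \left(2 + Q\right) \left(\left(Q Z + Q\right) - 2\right) - 4 = \left(2 + Q\right) \left(\left(Q + Q Z\right) - 2\right) - 4 = \left(2 + Q\right) \left(-2 + Q + Q Z\right) - 4 = -4 + \left(2 + Q\right) \left(-2 + Q + Q Z\right)$)
$S{\left(-4,-2 \right)} \left(3 + 1\right)^{2} J = \left(-8 + \left(-4\right)^{2} - 2 \left(-4\right)^{2} + 2 \left(-4\right) \left(-2\right)\right) \left(3 + 1\right)^{2} \cdot 20 = \left(-8 + 16 - 32 + 16\right) 4^{2} \cdot 20 = \left(-8 + 16 - 32 + 16\right) 16 \cdot 20 = \left(-8\right) 16 \cdot 20 = \left(-128\right) 20 = -2560$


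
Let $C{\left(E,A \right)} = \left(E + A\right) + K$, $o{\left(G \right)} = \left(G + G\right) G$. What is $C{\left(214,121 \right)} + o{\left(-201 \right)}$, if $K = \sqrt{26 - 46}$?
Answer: $81137 + 2 i \sqrt{5} \approx 81137.0 + 4.4721 i$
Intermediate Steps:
$o{\left(G \right)} = 2 G^{2}$ ($o{\left(G \right)} = 2 G G = 2 G^{2}$)
$K = 2 i \sqrt{5}$ ($K = \sqrt{-20} = 2 i \sqrt{5} \approx 4.4721 i$)
$C{\left(E,A \right)} = A + E + 2 i \sqrt{5}$ ($C{\left(E,A \right)} = \left(E + A\right) + 2 i \sqrt{5} = \left(A + E\right) + 2 i \sqrt{5} = A + E + 2 i \sqrt{5}$)
$C{\left(214,121 \right)} + o{\left(-201 \right)} = \left(121 + 214 + 2 i \sqrt{5}\right) + 2 \left(-201\right)^{2} = \left(335 + 2 i \sqrt{5}\right) + 2 \cdot 40401 = \left(335 + 2 i \sqrt{5}\right) + 80802 = 81137 + 2 i \sqrt{5}$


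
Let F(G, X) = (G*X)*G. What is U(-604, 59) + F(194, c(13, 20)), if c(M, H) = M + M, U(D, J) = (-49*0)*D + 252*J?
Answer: 993404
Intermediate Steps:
U(D, J) = 252*J (U(D, J) = 0*D + 252*J = 0 + 252*J = 252*J)
c(M, H) = 2*M
F(G, X) = X*G²
U(-604, 59) + F(194, c(13, 20)) = 252*59 + (2*13)*194² = 14868 + 26*37636 = 14868 + 978536 = 993404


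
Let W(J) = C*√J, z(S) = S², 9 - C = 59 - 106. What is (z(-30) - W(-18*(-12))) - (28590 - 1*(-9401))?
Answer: -37091 - 336*√6 ≈ -37914.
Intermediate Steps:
C = 56 (C = 9 - (59 - 106) = 9 - 1*(-47) = 9 + 47 = 56)
W(J) = 56*√J
(z(-30) - W(-18*(-12))) - (28590 - 1*(-9401)) = ((-30)² - 56*√(-18*(-12))) - (28590 - 1*(-9401)) = (900 - 56*√216) - (28590 + 9401) = (900 - 56*6*√6) - 1*37991 = (900 - 336*√6) - 37991 = -37091 - 336*√6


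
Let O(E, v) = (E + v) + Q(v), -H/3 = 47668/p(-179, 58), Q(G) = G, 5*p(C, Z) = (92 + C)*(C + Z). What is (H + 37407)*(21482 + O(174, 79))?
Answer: 2858131860922/3509 ≈ 8.1451e+8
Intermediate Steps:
p(C, Z) = (92 + C)*(C + Z)/5 (p(C, Z) = ((92 + C)*(C + Z))/5 = (92 + C)*(C + Z)/5)
H = -238340/3509 (H = -143004/((1/5)*(-179)**2 + (92/5)*(-179) + (92/5)*58 + (1/5)*(-179)*58) = -143004/((1/5)*32041 - 16468/5 + 5336/5 - 10382/5) = -143004/(32041/5 - 16468/5 + 5336/5 - 10382/5) = -143004/10527/5 = -143004*5/10527 = -3*238340/10527 = -238340/3509 ≈ -67.922)
O(E, v) = E + 2*v (O(E, v) = (E + v) + v = E + 2*v)
(H + 37407)*(21482 + O(174, 79)) = (-238340/3509 + 37407)*(21482 + (174 + 2*79)) = 131022823*(21482 + (174 + 158))/3509 = 131022823*(21482 + 332)/3509 = (131022823/3509)*21814 = 2858131860922/3509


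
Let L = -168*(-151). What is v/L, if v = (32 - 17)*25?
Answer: 125/8456 ≈ 0.014782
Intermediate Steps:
v = 375 (v = 15*25 = 375)
L = 25368
v/L = 375/25368 = 375*(1/25368) = 125/8456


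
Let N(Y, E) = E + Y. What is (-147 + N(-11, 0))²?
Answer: 24964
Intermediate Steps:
(-147 + N(-11, 0))² = (-147 + (0 - 11))² = (-147 - 11)² = (-158)² = 24964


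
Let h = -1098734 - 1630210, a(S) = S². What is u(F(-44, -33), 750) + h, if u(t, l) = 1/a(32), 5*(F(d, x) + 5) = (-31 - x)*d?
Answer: -2794438655/1024 ≈ -2.7289e+6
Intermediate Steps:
F(d, x) = -5 + d*(-31 - x)/5 (F(d, x) = -5 + ((-31 - x)*d)/5 = -5 + (d*(-31 - x))/5 = -5 + d*(-31 - x)/5)
h = -2728944
u(t, l) = 1/1024 (u(t, l) = 1/(32²) = 1/1024)
u(F(-44, -33), 750) + h = 1/1024 - 2728944 = -2794438655/1024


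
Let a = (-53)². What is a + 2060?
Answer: 4869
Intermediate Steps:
a = 2809
a + 2060 = 2809 + 2060 = 4869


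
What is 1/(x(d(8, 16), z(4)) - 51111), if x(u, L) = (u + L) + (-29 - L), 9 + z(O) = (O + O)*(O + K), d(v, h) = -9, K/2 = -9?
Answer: -1/51149 ≈ -1.9551e-5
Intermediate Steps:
K = -18 (K = 2*(-9) = -18)
z(O) = -9 + 2*O*(-18 + O) (z(O) = -9 + (O + O)*(O - 18) = -9 + (2*O)*(-18 + O) = -9 + 2*O*(-18 + O))
x(u, L) = -29 + u (x(u, L) = (L + u) + (-29 - L) = -29 + u)
1/(x(d(8, 16), z(4)) - 51111) = 1/((-29 - 9) - 51111) = 1/(-38 - 51111) = 1/(-51149) = -1/51149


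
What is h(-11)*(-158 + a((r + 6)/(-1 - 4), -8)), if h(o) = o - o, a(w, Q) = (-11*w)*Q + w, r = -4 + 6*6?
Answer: 0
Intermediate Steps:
r = 32 (r = -4 + 36 = 32)
a(w, Q) = w - 11*Q*w (a(w, Q) = -11*Q*w + w = w - 11*Q*w)
h(o) = 0
h(-11)*(-158 + a((r + 6)/(-1 - 4), -8)) = 0*(-158 + ((32 + 6)/(-1 - 4))*(1 - 11*(-8))) = 0*(-158 + (38/(-5))*(1 + 88)) = 0*(-158 + (38*(-⅕))*89) = 0*(-158 - 38/5*89) = 0*(-158 - 3382/5) = 0*(-4172/5) = 0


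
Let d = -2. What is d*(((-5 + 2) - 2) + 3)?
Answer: 4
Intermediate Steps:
d*(((-5 + 2) - 2) + 3) = -2*(((-5 + 2) - 2) + 3) = -2*((-3 - 2) + 3) = -2*(-5 + 3) = -2*(-2) = 4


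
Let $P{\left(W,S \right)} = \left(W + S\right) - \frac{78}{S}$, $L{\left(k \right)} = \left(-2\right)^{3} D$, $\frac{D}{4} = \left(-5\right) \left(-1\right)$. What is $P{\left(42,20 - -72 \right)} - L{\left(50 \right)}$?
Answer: $\frac{13485}{46} \approx 293.15$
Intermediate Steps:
$D = 20$ ($D = 4 \left(\left(-5\right) \left(-1\right)\right) = 4 \cdot 5 = 20$)
$L{\left(k \right)} = -160$ ($L{\left(k \right)} = \left(-2\right)^{3} \cdot 20 = \left(-8\right) 20 = -160$)
$P{\left(W,S \right)} = S + W - \frac{78}{S}$ ($P{\left(W,S \right)} = \left(S + W\right) - \frac{78}{S} = S + W - \frac{78}{S}$)
$P{\left(42,20 - -72 \right)} - L{\left(50 \right)} = \left(\left(20 - -72\right) + 42 - \frac{78}{20 - -72}\right) - -160 = \left(\left(20 + 72\right) + 42 - \frac{78}{20 + 72}\right) + 160 = \left(92 + 42 - \frac{78}{92}\right) + 160 = \left(92 + 42 - \frac{39}{46}\right) + 160 = \frac{6125}{46} + 160 = \frac{13485}{46}$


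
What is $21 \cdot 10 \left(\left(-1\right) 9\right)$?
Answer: $-1890$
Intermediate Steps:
$21 \cdot 10 \left(\left(-1\right) 9\right) = 210 \left(-9\right) = -1890$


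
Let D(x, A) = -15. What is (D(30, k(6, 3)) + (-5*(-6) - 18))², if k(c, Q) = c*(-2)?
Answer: 9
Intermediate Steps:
k(c, Q) = -2*c
(D(30, k(6, 3)) + (-5*(-6) - 18))² = (-15 + (-5*(-6) - 18))² = (-15 + (30 - 18))² = (-15 + 12)² = (-3)² = 9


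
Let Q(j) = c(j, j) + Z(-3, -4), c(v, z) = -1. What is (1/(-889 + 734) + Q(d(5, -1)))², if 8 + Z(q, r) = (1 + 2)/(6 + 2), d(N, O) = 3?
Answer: 114554209/1537600 ≈ 74.502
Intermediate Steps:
Z(q, r) = -61/8 (Z(q, r) = -8 + (1 + 2)/(6 + 2) = -8 + 3/8 = -61/8)
Q(j) = -69/8 (Q(j) = -1 - 61/8 = -69/8)
(1/(-889 + 734) + Q(d(5, -1)))² = (1/(-889 + 734) - 69/8)² = (1/(-155) - 69/8)² = (-1/155 - 69/8)² = (-10703/1240)² = 114554209/1537600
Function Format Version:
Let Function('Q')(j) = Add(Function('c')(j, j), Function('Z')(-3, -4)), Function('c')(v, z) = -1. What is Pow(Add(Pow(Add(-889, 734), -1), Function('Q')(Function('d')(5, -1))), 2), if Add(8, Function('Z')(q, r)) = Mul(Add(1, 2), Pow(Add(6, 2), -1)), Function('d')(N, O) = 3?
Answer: Rational(114554209, 1537600) ≈ 74.502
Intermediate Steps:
Function('Z')(q, r) = Rational(-61, 8) (Function('Z')(q, r) = Add(-8, Mul(Add(1, 2), Pow(Add(6, 2), -1))) = Add(-8, Mul(3, Pow(8, -1))) = Add(-8, Mul(3, Rational(1, 8))) = Add(-8, Rational(3, 8)) = Rational(-61, 8))
Function('Q')(j) = Rational(-69, 8) (Function('Q')(j) = Add(-1, Rational(-61, 8)) = Rational(-69, 8))
Pow(Add(Pow(Add(-889, 734), -1), Function('Q')(Function('d')(5, -1))), 2) = Pow(Add(Pow(Add(-889, 734), -1), Rational(-69, 8)), 2) = Pow(Add(Pow(-155, -1), Rational(-69, 8)), 2) = Pow(Add(Rational(-1, 155), Rational(-69, 8)), 2) = Pow(Rational(-10703, 1240), 2) = Rational(114554209, 1537600)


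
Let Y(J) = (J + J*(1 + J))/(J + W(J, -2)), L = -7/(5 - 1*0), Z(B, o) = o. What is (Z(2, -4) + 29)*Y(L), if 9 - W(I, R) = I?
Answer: -7/3 ≈ -2.3333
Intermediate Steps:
W(I, R) = 9 - I
L = -7/5 (L = -7/(5 + 0) = -7/5 ≈ -1.4000)
Y(J) = J/9 + J*(1 + J)/9 (Y(J) = (J + J*(1 + J))/(J + (9 - J)) = (J + J*(1 + J))/9 = (J + J*(1 + J))*(1/9) = J/9 + J*(1 + J)/9)
(Z(2, -4) + 29)*Y(L) = (-4 + 29)*((1/9)*(-7/5)*(2 - 7/5)) = 25*((1/9)*(-7/5)*(3/5)) = 25*(-7/75) = -7/3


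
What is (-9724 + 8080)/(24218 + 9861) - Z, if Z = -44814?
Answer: 1527214662/34079 ≈ 44814.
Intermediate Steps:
(-9724 + 8080)/(24218 + 9861) - Z = (-9724 + 8080)/(24218 + 9861) - 1*(-44814) = -1644/34079 + 44814 = 1527214662/34079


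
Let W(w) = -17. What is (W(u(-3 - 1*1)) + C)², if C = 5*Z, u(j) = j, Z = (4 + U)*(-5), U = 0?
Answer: 13689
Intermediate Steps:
Z = -20 (Z = (4 + 0)*(-5) = 4*(-5) = -20)
C = -100 (C = 5*(-20) = -100)
(W(u(-3 - 1*1)) + C)² = (-17 - 100)² = (-117)² = 13689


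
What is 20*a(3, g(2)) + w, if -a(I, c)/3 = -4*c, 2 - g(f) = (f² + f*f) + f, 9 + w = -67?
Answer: -1996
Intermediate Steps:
w = -76 (w = -9 - 67 = -76)
g(f) = 2 - f - 2*f² (g(f) = 2 - ((f² + f*f) + f) = 2 - ((f² + f²) + f) = 2 - (2*f² + f) = 2 - (f + 2*f²) = 2 + (-f - 2*f²) = 2 - f - 2*f²)
a(I, c) = 12*c (a(I, c) = -(-12)*c = 12*c)
20*a(3, g(2)) + w = 20*(12*(2 - 1*2 - 2*2²)) - 76 = 20*(12*(2 - 2 - 2*4)) - 76 = 20*(12*(2 - 2 - 8)) - 76 = 20*(12*(-8)) - 76 = 20*(-96) - 76 = -1920 - 76 = -1996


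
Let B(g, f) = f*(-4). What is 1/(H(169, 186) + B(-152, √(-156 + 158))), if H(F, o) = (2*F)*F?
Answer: 28561/1631461426 + √2/815730713 ≈ 1.7508e-5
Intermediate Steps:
B(g, f) = -4*f
H(F, o) = 2*F²
1/(H(169, 186) + B(-152, √(-156 + 158))) = 1/(2*169² - 4*√(-156 + 158)) = 1/(2*28561 - 4*√2) = 1/(57122 - 4*√2)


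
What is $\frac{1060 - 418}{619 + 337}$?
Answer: $\frac{321}{478} \approx 0.67155$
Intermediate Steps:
$\frac{1060 - 418}{619 + 337} = \frac{642}{956} = 642 \cdot \frac{1}{956} = \frac{321}{478}$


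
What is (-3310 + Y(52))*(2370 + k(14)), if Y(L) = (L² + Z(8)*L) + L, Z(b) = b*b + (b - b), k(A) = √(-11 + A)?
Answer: 6574380 + 2774*√3 ≈ 6.5792e+6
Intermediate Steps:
Z(b) = b² (Z(b) = b² + 0 = b²)
Y(L) = L² + 65*L (Y(L) = (L² + 8²*L) + L = (L² + 64*L) + L = L² + 65*L)
(-3310 + Y(52))*(2370 + k(14)) = (-3310 + 52*(65 + 52))*(2370 + √(-11 + 14)) = (-3310 + 52*117)*(2370 + √3) = (-3310 + 6084)*(2370 + √3) = 2774*(2370 + √3) = 6574380 + 2774*√3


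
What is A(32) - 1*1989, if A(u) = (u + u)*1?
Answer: -1925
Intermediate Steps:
A(u) = 2*u (A(u) = (2*u)*1 = 2*u)
A(32) - 1*1989 = 2*32 - 1*1989 = 64 - 1989 = -1925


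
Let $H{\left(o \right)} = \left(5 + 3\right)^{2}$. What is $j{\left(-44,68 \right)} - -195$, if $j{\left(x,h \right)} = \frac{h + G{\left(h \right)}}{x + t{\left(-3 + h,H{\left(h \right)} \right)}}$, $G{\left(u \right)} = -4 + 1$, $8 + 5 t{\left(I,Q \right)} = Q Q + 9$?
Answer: $\frac{756340}{3877} \approx 195.08$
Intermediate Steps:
$H{\left(o \right)} = 64$ ($H{\left(o \right)} = 8^{2} = 64$)
$t{\left(I,Q \right)} = \frac{1}{5} + \frac{Q^{2}}{5}$ ($t{\left(I,Q \right)} = - \frac{8}{5} + \frac{Q Q + 9}{5} = - \frac{8}{5} + \frac{Q^{2} + 9}{5} = - \frac{8}{5} + \frac{9 + Q^{2}}{5} = - \frac{8}{5} + \left(\frac{9}{5} + \frac{Q^{2}}{5}\right) = \frac{1}{5} + \frac{Q^{2}}{5}$)
$G{\left(u \right)} = -3$
$j{\left(x,h \right)} = \frac{-3 + h}{\frac{4097}{5} + x}$ ($j{\left(x,h \right)} = \frac{h - 3}{x + \left(\frac{1}{5} + \frac{64^{2}}{5}\right)} = \frac{-3 + h}{x + \left(\frac{1}{5} + \frac{1}{5} \cdot 4096\right)} = \frac{-3 + h}{x + \left(\frac{1}{5} + \frac{4096}{5}\right)} = \frac{-3 + h}{x + \frac{4097}{5}} = \frac{-3 + h}{\frac{4097}{5} + x}$)
$j{\left(-44,68 \right)} - -195 = \frac{5 \left(-3 + 68\right)}{4097 + 5 \left(-44\right)} - -195 = 5 \frac{1}{4097 - 220} \cdot 65 + 195 = 5 \cdot \frac{1}{3877} \cdot 65 + 195 = \frac{325}{3877} + 195 = \frac{756340}{3877}$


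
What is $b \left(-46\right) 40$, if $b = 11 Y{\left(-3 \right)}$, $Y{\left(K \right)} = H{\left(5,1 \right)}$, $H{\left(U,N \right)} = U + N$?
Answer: $-121440$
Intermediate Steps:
$H{\left(U,N \right)} = N + U$
$Y{\left(K \right)} = 6$ ($Y{\left(K \right)} = 1 + 5 = 6$)
$b = 66$ ($b = 11 \cdot 6 = 66$)
$b \left(-46\right) 40 = 66 \left(-46\right) 40 = \left(-3036\right) 40 = -121440$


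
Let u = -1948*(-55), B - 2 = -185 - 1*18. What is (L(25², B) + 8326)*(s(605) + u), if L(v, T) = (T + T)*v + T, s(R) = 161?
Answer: -26087555625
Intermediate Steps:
B = -201 (B = 2 + (-185 - 1*18) = 2 + (-185 - 18) = 2 - 203 = -201)
u = 107140
L(v, T) = T + 2*T*v (L(v, T) = (2*T)*v + T = 2*T*v + T = T + 2*T*v)
(L(25², B) + 8326)*(s(605) + u) = (-201*(1 + 2*25²) + 8326)*(161 + 107140) = (-201*(1 + 2*625) + 8326)*107301 = (-201*(1 + 1250) + 8326)*107301 = (-201*1251 + 8326)*107301 = (-251451 + 8326)*107301 = -243125*107301 = -26087555625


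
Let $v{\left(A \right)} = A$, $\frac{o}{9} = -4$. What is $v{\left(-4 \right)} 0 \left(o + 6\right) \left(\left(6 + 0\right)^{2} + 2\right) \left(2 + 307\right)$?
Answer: $0$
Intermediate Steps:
$o = -36$ ($o = 9 \left(-4\right) = -36$)
$v{\left(-4 \right)} 0 \left(o + 6\right) \left(\left(6 + 0\right)^{2} + 2\right) \left(2 + 307\right) = \left(-4\right) 0 \left(-36 + 6\right) \left(\left(6 + 0\right)^{2} + 2\right) \left(2 + 307\right) = 0 \left(- 30 \left(6^{2} + 2\right)\right) 309 = 0 \left(- 30 \left(36 + 2\right)\right) 309 = 0 \left(\left(-30\right) 38\right) 309 = 0 \left(-1140\right) 309 = 0 \cdot 309 = 0$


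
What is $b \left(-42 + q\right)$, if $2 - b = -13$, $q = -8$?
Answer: $-750$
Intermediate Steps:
$b = 15$ ($b = 2 - -13 = 2 + 13 = 15$)
$b \left(-42 + q\right) = 15 \left(-42 - 8\right) = 15 \left(-50\right) = -750$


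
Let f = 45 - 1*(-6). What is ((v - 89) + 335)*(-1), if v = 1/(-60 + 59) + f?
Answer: -296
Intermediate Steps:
f = 51 (f = 45 + 6 = 51)
v = 50 (v = 1/(-60 + 59) + 51 = 1/(-1) + 51 = -1 + 51 = 50)
((v - 89) + 335)*(-1) = ((50 - 89) + 335)*(-1) = (-39 + 335)*(-1) = 296*(-1) = -296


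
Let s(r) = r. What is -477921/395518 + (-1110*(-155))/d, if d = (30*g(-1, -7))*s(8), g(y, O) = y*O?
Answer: 1120766077/11074504 ≈ 101.20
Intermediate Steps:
g(y, O) = O*y
d = 1680 (d = (30*(-7*(-1)))*8 = (30*7)*8 = 210*8 = 1680)
-477921/395518 + (-1110*(-155))/d = -477921/395518 - 1110*(-155)/1680 = -477921*1/395518 + 172050*(1/1680) = -477921/395518 + 5735/56 = 1120766077/11074504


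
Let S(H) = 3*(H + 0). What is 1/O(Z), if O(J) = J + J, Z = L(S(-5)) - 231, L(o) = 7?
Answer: -1/448 ≈ -0.0022321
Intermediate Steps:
S(H) = 3*H
Z = -224 (Z = 7 - 231 = -224)
O(J) = 2*J
1/O(Z) = 1/(2*(-224)) = 1/(-448) = -1/448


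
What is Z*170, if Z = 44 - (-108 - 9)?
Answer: 27370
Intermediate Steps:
Z = 161 (Z = 44 - 1*(-117) = 44 + 117 = 161)
Z*170 = 161*170 = 27370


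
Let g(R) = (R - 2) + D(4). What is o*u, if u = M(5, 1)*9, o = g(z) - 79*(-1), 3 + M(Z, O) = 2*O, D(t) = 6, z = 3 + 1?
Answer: -783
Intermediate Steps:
z = 4
M(Z, O) = -3 + 2*O
g(R) = 4 + R (g(R) = (R - 2) + 6 = (-2 + R) + 6 = 4 + R)
o = 87 (o = (4 + 4) - 79*(-1) = 8 + 79 = 87)
u = -9 (u = (-3 + 2*1)*9 = (-3 + 2)*9 = -1*9 = -9)
o*u = 87*(-9) = -783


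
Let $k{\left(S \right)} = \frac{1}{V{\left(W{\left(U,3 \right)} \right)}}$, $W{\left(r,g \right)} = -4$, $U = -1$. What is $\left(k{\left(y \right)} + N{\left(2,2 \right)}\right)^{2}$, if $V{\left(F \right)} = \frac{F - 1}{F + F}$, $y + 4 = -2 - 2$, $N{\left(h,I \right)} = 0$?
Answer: $\frac{64}{25} \approx 2.56$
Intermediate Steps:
$y = -8$ ($y = -4 - 4 = -8$)
$V{\left(F \right)} = \frac{-1 + F}{2 F}$
$k{\left(S \right)} = \frac{8}{5}$ ($k{\left(S \right)} = \frac{1}{\frac{1}{2} \frac{1}{-4} \left(-1 - 4\right)} = \frac{1}{\frac{1}{2} \left(- \frac{1}{4}\right) \left(-5\right)} = \frac{1}{\frac{5}{8}} = \frac{8}{5}$)
$\left(k{\left(y \right)} + N{\left(2,2 \right)}\right)^{2} = \left(\frac{8}{5} + 0\right)^{2} = \left(\frac{8}{5}\right)^{2} = \frac{64}{25}$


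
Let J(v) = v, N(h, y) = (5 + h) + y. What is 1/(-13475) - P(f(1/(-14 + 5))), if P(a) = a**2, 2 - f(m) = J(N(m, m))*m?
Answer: -566293436/88409475 ≈ -6.4053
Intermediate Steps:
N(h, y) = 5 + h + y
f(m) = 2 - m*(5 + 2*m) (f(m) = 2 - (5 + m + m)*m = 2 - (5 + 2*m)*m = 2 - m*(5 + 2*m))
1/(-13475) - P(f(1/(-14 + 5))) = 1/(-13475) - (2 - (5 + 2/(-14 + 5))/(-14 + 5))**2 = -1/13475 - (2 - 1*(5 + 2/(-9))/(-9))**2 = -1/13475 - (2 - 1*(-1/9)*(5 + 2*(-1/9)))**2 = -1/13475 - (2 - 1*(-1/9)*(5 - 2/9))**2 = -1/13475 - (2 - 1*(-1/9)*43/9)**2 = -1/13475 - (2 + 43/81)**2 = -1/13475 - (205/81)**2 = -1/13475 - 1*42025/6561 = -1/13475 - 42025/6561 = -566293436/88409475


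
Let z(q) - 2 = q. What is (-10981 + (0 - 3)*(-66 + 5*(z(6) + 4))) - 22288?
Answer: -33251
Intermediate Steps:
z(q) = 2 + q
(-10981 + (0 - 3)*(-66 + 5*(z(6) + 4))) - 22288 = (-10981 + (0 - 3)*(-66 + 5*((2 + 6) + 4))) - 22288 = (-10981 - 3*(-66 + 5*(8 + 4))) - 22288 = (-10981 - 3*(-66 + 5*12)) - 22288 = (-10981 - 3*(-66 + 60)) - 22288 = (-10981 - 3*(-6)) - 22288 = (-10981 + 18) - 22288 = -10963 - 22288 = -33251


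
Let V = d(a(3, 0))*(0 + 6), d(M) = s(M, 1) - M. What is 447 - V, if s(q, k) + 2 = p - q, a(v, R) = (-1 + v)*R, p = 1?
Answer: 453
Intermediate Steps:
a(v, R) = R*(-1 + v)
s(q, k) = -1 - q (s(q, k) = -2 + (1 - q) = -1 - q)
d(M) = -1 - 2*M (d(M) = (-1 - M) - M = -1 - 2*M)
V = -6 (V = (-1 - 0*(-1 + 3))*(0 + 6) = (-1 - 0*2)*6 = (-1 - 2*0)*6 = (-1 + 0)*6 = -1*6 = -6)
447 - V = 447 - 1*(-6) = 447 + 6 = 453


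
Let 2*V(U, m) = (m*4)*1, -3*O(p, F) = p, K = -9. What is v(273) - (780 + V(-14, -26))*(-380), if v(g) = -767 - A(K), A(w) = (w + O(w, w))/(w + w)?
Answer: 827618/3 ≈ 2.7587e+5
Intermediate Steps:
O(p, F) = -p/3
A(w) = ⅓ (A(w) = (w - w/3)/(w + w) = (2*w/3)/((2*w)) = (2*w/3)*(1/(2*w)) = ⅓)
V(U, m) = 2*m (V(U, m) = ((m*4)*1)/2 = ((4*m)*1)/2 = (4*m)/2 = 2*m)
v(g) = -2302/3 (v(g) = -767 - 1*⅓ = -767 - ⅓ = -2302/3)
v(273) - (780 + V(-14, -26))*(-380) = -2302/3 - (780 + 2*(-26))*(-380) = -2302/3 - (780 - 52)*(-380) = -2302/3 - 728*(-380) = -2302/3 - 1*(-276640) = -2302/3 + 276640 = 827618/3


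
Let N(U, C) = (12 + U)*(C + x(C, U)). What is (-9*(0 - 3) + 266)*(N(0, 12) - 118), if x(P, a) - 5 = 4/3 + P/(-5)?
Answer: 107238/5 ≈ 21448.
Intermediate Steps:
x(P, a) = 19/3 - P/5 (x(P, a) = 5 + (4/3 + P/(-5)) = 5 + (4*(⅓) + P*(-⅕)) = 5 + (4/3 - P/5) = 19/3 - P/5)
N(U, C) = (12 + U)*(19/3 + 4*C/5) (N(U, C) = (12 + U)*(C + (19/3 - C/5)) = (12 + U)*(19/3 + 4*C/5))
(-9*(0 - 3) + 266)*(N(0, 12) - 118) = (-9*(0 - 3) + 266)*((76 + (19/3)*0 + (48/5)*12 + (⅘)*12*0) - 118) = (-9*(-3) + 266)*((76 + 0 + 576/5 + 0) - 118) = (27 + 266)*(956/5 - 118) = 293*(366/5) = 107238/5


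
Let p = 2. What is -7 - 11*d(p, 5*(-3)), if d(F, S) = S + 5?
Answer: 103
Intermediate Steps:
d(F, S) = 5 + S
-7 - 11*d(p, 5*(-3)) = -7 - 11*(5 + 5*(-3)) = -7 - 11*(5 - 15) = -7 - 11*(-10) = -7 + 110 = 103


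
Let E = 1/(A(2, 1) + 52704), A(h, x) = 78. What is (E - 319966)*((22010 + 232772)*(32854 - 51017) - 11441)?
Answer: 26051085172296721259/17594 ≈ 1.4807e+15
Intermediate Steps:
E = 1/52782 (E = 1/(78 + 52704) = 1/52782 ≈ 1.8946e-5)
(E - 319966)*((22010 + 232772)*(32854 - 51017) - 11441) = (1/52782 - 319966)*((22010 + 232772)*(32854 - 51017) - 11441) = -16888445411*(254782*(-18163) - 11441)/52782 = -16888445411*(-4627605466 - 11441)/52782 = -16888445411/52782*(-4627616907) = 26051085172296721259/17594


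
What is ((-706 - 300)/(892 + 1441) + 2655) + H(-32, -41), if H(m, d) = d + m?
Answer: 6022800/2333 ≈ 2581.6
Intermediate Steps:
((-706 - 300)/(892 + 1441) + 2655) + H(-32, -41) = ((-706 - 300)/(892 + 1441) + 2655) + (-41 - 32) = (-1006/2333 + 2655) - 73 = 6193109/2333 - 73 = 6022800/2333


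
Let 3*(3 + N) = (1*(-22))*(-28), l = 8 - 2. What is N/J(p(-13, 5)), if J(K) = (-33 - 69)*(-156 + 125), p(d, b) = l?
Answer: 607/9486 ≈ 0.063989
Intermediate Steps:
l = 6
p(d, b) = 6
J(K) = 3162 (J(K) = -102*(-31) = 3162)
N = 607/3 (N = -3 + ((1*(-22))*(-28))/3 = -3 + (-22*(-28))/3 = -3 + (⅓)*616 = -3 + 616/3 = 607/3 ≈ 202.33)
N/J(p(-13, 5)) = (607/3)/3162 = (607/3)*(1/3162) = 607/9486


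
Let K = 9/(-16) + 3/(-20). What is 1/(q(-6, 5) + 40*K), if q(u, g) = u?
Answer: -2/69 ≈ -0.028986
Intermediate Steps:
K = -57/80 (K = 9*(-1/16) + 3*(-1/20) = -9/16 - 3/20 = -57/80 ≈ -0.71250)
1/(q(-6, 5) + 40*K) = 1/(-6 + 40*(-57/80)) = 1/(-6 - 57/2) = 1/(-69/2) = -2/69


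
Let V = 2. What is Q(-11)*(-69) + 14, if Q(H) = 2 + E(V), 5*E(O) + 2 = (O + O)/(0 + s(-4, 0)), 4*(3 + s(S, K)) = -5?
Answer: -1418/17 ≈ -83.412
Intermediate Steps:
s(S, K) = -17/4 (s(S, K) = -3 + (¼)*(-5) = -3 - 5/4 = -17/4)
E(O) = -⅖ - 8*O/85 (E(O) = -⅖ + ((O + O)/(0 - 17/4))/5 = -⅖ + ((2*O)/(-17/4))/5 = -⅖ + ((2*O)*(-4/17))/5 = -⅖ + (-8*O/17)/5 = -⅖ - 8*O/85)
Q(H) = 24/17 (Q(H) = 2 + (-⅖ - 8/85*2) = 2 + (-⅖ - 16/85) = 2 - 10/17 = 24/17)
Q(-11)*(-69) + 14 = (24/17)*(-69) + 14 = -1656/17 + 14 = -1418/17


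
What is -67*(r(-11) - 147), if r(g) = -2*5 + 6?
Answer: 10117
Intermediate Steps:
r(g) = -4 (r(g) = -10 + 6 = -4)
-67*(r(-11) - 147) = -67*(-4 - 147) = -67*(-151) = 10117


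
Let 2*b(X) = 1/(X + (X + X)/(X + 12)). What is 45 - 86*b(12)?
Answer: 542/13 ≈ 41.692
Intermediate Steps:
b(X) = 1/(2*(X + 2*X/(12 + X))) (b(X) = 1/(2*(X + (X + X)/(X + 12))) = 1/(2*(X + (2*X)/(12 + X))) = 1/(2*(X + 2*X/(12 + X))))
45 - 86*b(12) = 45 - 43*(12 + 12)/(12*(14 + 12)) = 45 - 43*24/(12*26) = 45 - 86*1/26 = 45 - 43/13 = 542/13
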